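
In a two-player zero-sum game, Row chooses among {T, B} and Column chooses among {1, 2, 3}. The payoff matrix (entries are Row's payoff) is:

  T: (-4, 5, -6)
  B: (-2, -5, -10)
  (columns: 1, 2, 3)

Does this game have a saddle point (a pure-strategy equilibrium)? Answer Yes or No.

Yes

Row minima: T → -6, B → -10; maximin = -6.
Column maxima: 1 → -2, 2 → 5, 3 → -6; minimax = -6.
maximin = minimax = -6, so a saddle point exists.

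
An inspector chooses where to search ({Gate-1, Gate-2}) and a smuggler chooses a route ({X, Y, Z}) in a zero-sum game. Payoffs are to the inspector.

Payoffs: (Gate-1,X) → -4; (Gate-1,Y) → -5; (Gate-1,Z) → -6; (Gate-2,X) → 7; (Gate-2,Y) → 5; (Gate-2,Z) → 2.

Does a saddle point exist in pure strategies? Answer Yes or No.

Row minima: Gate-1 → -6, Gate-2 → 2; maximin = 2.
Column maxima: X → 7, Y → 5, Z → 2; minimax = 2.
maximin = minimax = 2, so a saddle point exists.

Yes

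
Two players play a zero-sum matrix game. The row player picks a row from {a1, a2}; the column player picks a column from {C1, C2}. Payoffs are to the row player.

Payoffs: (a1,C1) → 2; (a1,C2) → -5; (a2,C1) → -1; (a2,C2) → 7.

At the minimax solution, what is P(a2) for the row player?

7/15

Row minima: a1 → -5, a2 → -1; maximin = -1.
Column maxima: C1 → 2, C2 → 7; minimax = 2.
-1 ≠ 2, so there is no saddle point; optimal play is mixed.
Let the row player play a1 with probability p. Expected payoff against C1: 2p + (-1)(1−p) = 3p − 1; against C2: (-5)p + 7(1−p) = −12p + 7.
Setting these equal: 3p − 1 = −12p + 7 ⇒ 15p = 8 ⇒ p = 8/15, and the value is (3)·(8/15) − 1 = 3/5.
For the column player: with q = P(C1), equating a1's and a2's payoffs gives 7q − 5 = −8q + 7 ⇒ q = 4/5.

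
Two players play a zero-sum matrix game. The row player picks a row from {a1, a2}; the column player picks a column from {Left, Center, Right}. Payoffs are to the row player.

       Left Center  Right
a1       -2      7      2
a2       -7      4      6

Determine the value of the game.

-2

Row minima: a1 → -2, a2 → -7; maximin = -2.
Column maxima: Left → -2, Center → 7, Right → 6; minimax = -2.
Since maximin = minimax = -2, there is a saddle point and the value is -2.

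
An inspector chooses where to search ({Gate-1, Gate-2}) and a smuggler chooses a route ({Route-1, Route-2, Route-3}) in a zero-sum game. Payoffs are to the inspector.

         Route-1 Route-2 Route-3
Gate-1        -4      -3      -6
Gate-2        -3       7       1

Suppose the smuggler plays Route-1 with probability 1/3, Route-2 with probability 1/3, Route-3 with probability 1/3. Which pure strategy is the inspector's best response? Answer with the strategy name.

Expected payoff of Gate-1: (1/3)·(-4) + (1/3)·(-3) + (1/3)·(-6) = -13/3.
Expected payoff of Gate-2: (1/3)·(-3) + (1/3)·7 + (1/3)·1 = 5/3.
The largest is 5/3, so the inspector's best response is Gate-2.

Gate-2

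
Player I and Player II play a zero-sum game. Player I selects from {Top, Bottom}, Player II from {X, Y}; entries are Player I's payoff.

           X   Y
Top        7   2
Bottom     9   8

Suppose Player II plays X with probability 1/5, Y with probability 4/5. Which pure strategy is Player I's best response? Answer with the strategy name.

Bottom

Expected payoff of Top: (1/5)·7 + (4/5)·2 = 3.
Expected payoff of Bottom: (1/5)·9 + (4/5)·8 = 41/5.
The largest is 41/5, so Player I's best response is Bottom.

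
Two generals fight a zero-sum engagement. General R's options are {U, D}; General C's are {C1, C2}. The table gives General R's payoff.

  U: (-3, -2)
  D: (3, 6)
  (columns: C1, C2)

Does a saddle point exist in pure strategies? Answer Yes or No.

Row minima: U → -3, D → 3; maximin = 3.
Column maxima: C1 → 3, C2 → 6; minimax = 3.
maximin = minimax = 3, so a saddle point exists.

Yes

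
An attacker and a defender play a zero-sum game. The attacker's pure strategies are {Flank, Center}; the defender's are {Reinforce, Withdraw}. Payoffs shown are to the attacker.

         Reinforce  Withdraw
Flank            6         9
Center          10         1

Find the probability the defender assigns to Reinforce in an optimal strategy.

2/3

Row minima: Flank → 6, Center → 1; maximin = 6.
Column maxima: Reinforce → 10, Withdraw → 9; minimax = 9.
6 ≠ 9, so there is no saddle point; optimal play is mixed.
Let the attacker play Flank with probability p. Expected payoff against Reinforce: 6p + 10(1−p) = −4p + 10; against Withdraw: 9p + 1(1−p) = 8p + 1.
Setting these equal: −4p + 10 = 8p + 1 ⇒ −12p = -9 ⇒ p = 3/4, and the value is (-4)·(3/4) + 10 = 7.
For the defender: with q = P(Reinforce), equating Flank's and Center's payoffs gives −3q + 9 = 9q + 1 ⇒ q = 2/3.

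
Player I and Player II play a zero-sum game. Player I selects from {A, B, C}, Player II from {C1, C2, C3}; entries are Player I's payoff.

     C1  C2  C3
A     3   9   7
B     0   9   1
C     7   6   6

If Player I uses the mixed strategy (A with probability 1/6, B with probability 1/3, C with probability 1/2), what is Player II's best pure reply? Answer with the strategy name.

C1

If Player II plays C1, Player I's expected payoff is (1/6)·3 + (1/3)·0 + (1/2)·7 = 4.
If Player II plays C2, Player I's expected payoff is (1/6)·9 + (1/3)·9 + (1/2)·6 = 15/2.
If Player II plays C3, Player I's expected payoff is (1/6)·7 + (1/3)·1 + (1/2)·6 = 9/2.
Player II minimizes Player I's payoff; the smallest is 4, so the best response is C1.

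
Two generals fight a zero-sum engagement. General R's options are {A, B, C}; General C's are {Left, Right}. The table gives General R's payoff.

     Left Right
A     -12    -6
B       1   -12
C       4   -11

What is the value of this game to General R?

-52/7

Row minima: A → -12, B → -12, C → -11; maximin = -11.
Column maxima: Left → 4, Right → -6; minimax = -6.
-11 ≠ -6, so there is no saddle point; optimal play is mixed.
B is strictly dominated by C, so General R never plays it.
On the remaining 2×2 (A, C vs Left, Right):
Let General R play A with probability p. Expected payoff against Left: (-12)p + 4(1−p) = −16p + 4; against Right: (-6)p + (-11)(1−p) = 5p − 11.
Setting these equal: −16p + 4 = 5p − 11 ⇒ −21p = -15 ⇒ p = 5/7, and the value is (-16)·(5/7) + 4 = -52/7.
For General C: with q = P(Left), equating A's and C's payoffs gives −6q − 6 = 15q − 11 ⇒ q = 5/21.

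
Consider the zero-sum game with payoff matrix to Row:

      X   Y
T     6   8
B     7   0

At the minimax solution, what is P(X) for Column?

Row minima: T → 6, B → 0; maximin = 6.
Column maxima: X → 7, Y → 8; minimax = 7.
6 ≠ 7, so there is no saddle point; optimal play is mixed.
Let Row play T with probability p. Expected payoff against X: 6p + 7(1−p) = −p + 7; against Y: 8p + 0(1−p) = 8p.
Setting these equal: −p + 7 = 8p ⇒ −9p = -7 ⇒ p = 7/9, and the value is (-1)·(7/9) + 7 = 56/9.
For Column: with q = P(X), equating T's and B's payoffs gives −2q + 8 = 7q ⇒ q = 8/9.

8/9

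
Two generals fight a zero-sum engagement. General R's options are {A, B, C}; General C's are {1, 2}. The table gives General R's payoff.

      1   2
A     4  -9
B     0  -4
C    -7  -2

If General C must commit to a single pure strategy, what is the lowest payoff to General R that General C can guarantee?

Column maxima: 1 → 4, 2 → -2.
The smallest of these is -2.

-2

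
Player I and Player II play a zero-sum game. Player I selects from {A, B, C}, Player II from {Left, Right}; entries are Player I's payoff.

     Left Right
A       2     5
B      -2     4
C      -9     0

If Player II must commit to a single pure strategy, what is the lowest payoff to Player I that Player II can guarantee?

Column maxima: Left → 2, Right → 5.
The smallest of these is 2.

2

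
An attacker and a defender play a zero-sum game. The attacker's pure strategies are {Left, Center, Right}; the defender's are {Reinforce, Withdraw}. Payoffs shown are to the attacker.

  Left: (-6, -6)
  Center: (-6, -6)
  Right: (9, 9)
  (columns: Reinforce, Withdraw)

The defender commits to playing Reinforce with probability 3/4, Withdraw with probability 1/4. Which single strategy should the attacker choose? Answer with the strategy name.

Right

Expected payoff of Left: (3/4)·(-6) + (1/4)·(-6) = -6.
Expected payoff of Center: (3/4)·(-6) + (1/4)·(-6) = -6.
Expected payoff of Right: (3/4)·9 + (1/4)·9 = 9.
The largest is 9, so the attacker's best response is Right.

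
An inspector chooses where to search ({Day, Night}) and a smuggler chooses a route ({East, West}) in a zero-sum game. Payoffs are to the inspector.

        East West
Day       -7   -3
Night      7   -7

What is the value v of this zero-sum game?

-35/9

Row minima: Day → -7, Night → -7; maximin = -7.
Column maxima: East → 7, West → -3; minimax = -3.
-7 ≠ -3, so there is no saddle point; optimal play is mixed.
Let the inspector play Day with probability p. Expected payoff against East: (-7)p + 7(1−p) = −14p + 7; against West: (-3)p + (-7)(1−p) = 4p − 7.
Setting these equal: −14p + 7 = 4p − 7 ⇒ −18p = -14 ⇒ p = 7/9, and the value is (-14)·(7/9) + 7 = -35/9.
For the smuggler: with q = P(East), equating Day's and Night's payoffs gives −4q − 3 = 14q − 7 ⇒ q = 2/9.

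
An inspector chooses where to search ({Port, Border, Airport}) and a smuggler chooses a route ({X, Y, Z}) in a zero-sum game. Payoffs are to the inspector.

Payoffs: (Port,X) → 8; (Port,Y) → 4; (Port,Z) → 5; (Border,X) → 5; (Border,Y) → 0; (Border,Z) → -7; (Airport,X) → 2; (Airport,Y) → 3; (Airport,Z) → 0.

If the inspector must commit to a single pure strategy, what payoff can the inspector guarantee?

4

Row minima: Port → 4, Border → -7, Airport → 0.
The best of these is 4.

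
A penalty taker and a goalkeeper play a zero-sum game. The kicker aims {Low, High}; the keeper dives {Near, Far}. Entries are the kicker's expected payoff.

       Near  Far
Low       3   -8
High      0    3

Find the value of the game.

Row minima: Low → -8, High → 0; maximin = 0.
Column maxima: Near → 3, Far → 3; minimax = 3.
0 ≠ 3, so there is no saddle point; optimal play is mixed.
Let the kicker play Low with probability p. Expected payoff against Near: 3p + 0(1−p) = 3p; against Far: (-8)p + 3(1−p) = −11p + 3.
Setting these equal: 3p = −11p + 3 ⇒ 14p = 3 ⇒ p = 3/14, and the value is (3)·(3/14) = 9/14.
For the keeper: with q = P(Near), equating Low's and High's payoffs gives 11q − 8 = −3q + 3 ⇒ q = 11/14.

9/14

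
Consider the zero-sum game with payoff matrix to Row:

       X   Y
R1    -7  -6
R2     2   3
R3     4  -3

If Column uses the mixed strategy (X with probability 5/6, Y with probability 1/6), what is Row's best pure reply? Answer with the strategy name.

R3

Expected payoff of R1: (5/6)·(-7) + (1/6)·(-6) = -41/6.
Expected payoff of R2: (5/6)·2 + (1/6)·3 = 13/6.
Expected payoff of R3: (5/6)·4 + (1/6)·(-3) = 17/6.
The largest is 17/6, so Row's best response is R3.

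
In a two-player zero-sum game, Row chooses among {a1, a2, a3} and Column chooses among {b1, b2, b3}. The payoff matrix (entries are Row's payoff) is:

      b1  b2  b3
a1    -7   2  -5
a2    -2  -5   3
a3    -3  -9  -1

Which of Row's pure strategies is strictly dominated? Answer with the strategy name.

a2 gives a strictly higher payoff than a3 against every column: -2 > -3, -5 > -9, 3 > -1.
So a3 is strictly dominated and Row never plays it.

a3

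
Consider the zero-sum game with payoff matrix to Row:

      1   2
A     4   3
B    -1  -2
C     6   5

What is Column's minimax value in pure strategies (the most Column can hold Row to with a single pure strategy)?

Column maxima: 1 → 6, 2 → 5.
The smallest of these is 5.

5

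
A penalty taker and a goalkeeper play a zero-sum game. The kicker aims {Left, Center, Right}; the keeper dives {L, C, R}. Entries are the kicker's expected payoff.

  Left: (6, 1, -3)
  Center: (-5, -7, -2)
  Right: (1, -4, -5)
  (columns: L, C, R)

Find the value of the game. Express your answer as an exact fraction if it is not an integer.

Row minima: Left → -3, Center → -7, Right → -5; maximin = -3.
Column maxima: L → 6, C → 1, R → -2; minimax = -2.
-3 ≠ -2, so there is no saddle point; optimal play is mixed.
Right is strictly dominated by Left, so the kicker never plays it.
L is strictly dominated by C (it gives the kicker strictly more in every row), so the keeper never plays it.
On the remaining 2×2 (Left, Center vs C, R):
Let the kicker play Left with probability p. Expected payoff against C: 1p + (-7)(1−p) = 8p − 7; against R: (-3)p + (-2)(1−p) = −p − 2.
Setting these equal: 8p − 7 = −p − 2 ⇒ 9p = 5 ⇒ p = 5/9, and the value is (8)·(5/9) − 7 = -23/9.
For the keeper: with q = P(C), equating Left's and Center's payoffs gives 4q − 3 = −5q − 2 ⇒ q = 1/9.

-23/9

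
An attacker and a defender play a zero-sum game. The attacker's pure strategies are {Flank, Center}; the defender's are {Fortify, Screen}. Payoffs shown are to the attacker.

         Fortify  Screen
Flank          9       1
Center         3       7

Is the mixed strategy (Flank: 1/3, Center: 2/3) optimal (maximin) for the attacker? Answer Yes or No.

Against Fortify this mix gives (1/3)·9 + (2/3)·3 = 5.
Against Screen this mix gives (1/3)·1 + (2/3)·7 = 5.
All of the defender's active replies (Fortify, Screen) yield 5, and no column does worse for the attacker. The mix makes the defender indifferent and guarantees 5, so it is optimal.

Yes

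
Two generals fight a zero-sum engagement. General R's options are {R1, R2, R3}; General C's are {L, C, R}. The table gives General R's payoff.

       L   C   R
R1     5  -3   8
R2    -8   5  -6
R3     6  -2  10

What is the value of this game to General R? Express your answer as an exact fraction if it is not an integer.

Row minima: R1 → -3, R2 → -8, R3 → -2; maximin = -2.
Column maxima: L → 6, C → 5, R → 10; minimax = 5.
-2 ≠ 5, so there is no saddle point; optimal play is mixed.
R1 is strictly dominated by R3, so General R never plays it.
R is strictly dominated by L (it gives General R strictly more in every row), so General C never plays it.
On the remaining 2×2 (R2, R3 vs L, C):
Let General R play R2 with probability p. Expected payoff against L: (-8)p + 6(1−p) = −14p + 6; against C: 5p + (-2)(1−p) = 7p − 2.
Setting these equal: −14p + 6 = 7p − 2 ⇒ −21p = -8 ⇒ p = 8/21, and the value is (-14)·(8/21) + 6 = 2/3.
For General C: with q = P(L), equating R2's and R3's payoffs gives −13q + 5 = 8q − 2 ⇒ q = 1/3.

2/3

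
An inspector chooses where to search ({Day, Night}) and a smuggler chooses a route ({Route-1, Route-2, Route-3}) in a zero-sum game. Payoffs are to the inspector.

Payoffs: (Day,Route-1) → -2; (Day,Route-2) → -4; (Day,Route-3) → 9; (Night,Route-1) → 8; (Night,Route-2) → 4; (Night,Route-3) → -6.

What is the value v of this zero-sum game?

12/23

Row minima: Day → -4, Night → -6; maximin = -4.
Column maxima: Route-1 → 8, Route-2 → 4, Route-3 → 9; minimax = 4.
-4 ≠ 4, so there is no saddle point; optimal play is mixed.
Route-1 is strictly dominated by Route-2 (it gives the inspector strictly more in every row), so the smuggler never plays it.
On the remaining 2×2 (Day, Night vs Route-2, Route-3):
Let the inspector play Day with probability p. Expected payoff against Route-2: (-4)p + 4(1−p) = −8p + 4; against Route-3: 9p + (-6)(1−p) = 15p − 6.
Setting these equal: −8p + 4 = 15p − 6 ⇒ −23p = -10 ⇒ p = 10/23, and the value is (-8)·(10/23) + 4 = 12/23.
For the smuggler: with q = P(Route-2), equating Day's and Night's payoffs gives −13q + 9 = 10q − 6 ⇒ q = 15/23.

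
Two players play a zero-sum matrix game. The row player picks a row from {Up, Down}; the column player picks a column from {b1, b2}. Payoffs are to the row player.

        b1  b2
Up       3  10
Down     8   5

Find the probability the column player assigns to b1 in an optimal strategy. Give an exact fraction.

Row minima: Up → 3, Down → 5; maximin = 5.
Column maxima: b1 → 8, b2 → 10; minimax = 8.
5 ≠ 8, so there is no saddle point; optimal play is mixed.
Let the row player play Up with probability p. Expected payoff against b1: 3p + 8(1−p) = −5p + 8; against b2: 10p + 5(1−p) = 5p + 5.
Setting these equal: −5p + 8 = 5p + 5 ⇒ −10p = -3 ⇒ p = 3/10, and the value is (-5)·(3/10) + 8 = 13/2.
For the column player: with q = P(b1), equating Up's and Down's payoffs gives −7q + 10 = 3q + 5 ⇒ q = 1/2.

1/2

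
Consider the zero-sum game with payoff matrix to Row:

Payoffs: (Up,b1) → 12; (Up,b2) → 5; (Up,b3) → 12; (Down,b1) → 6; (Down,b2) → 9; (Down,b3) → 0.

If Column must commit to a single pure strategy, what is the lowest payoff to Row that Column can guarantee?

Column maxima: b1 → 12, b2 → 9, b3 → 12.
The smallest of these is 9.

9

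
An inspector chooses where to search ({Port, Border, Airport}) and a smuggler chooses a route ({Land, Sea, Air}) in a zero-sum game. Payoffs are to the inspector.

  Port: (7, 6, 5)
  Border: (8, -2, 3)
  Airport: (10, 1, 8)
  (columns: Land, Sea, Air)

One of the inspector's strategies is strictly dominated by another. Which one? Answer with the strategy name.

Airport gives a strictly higher payoff than Border against every column: 10 > 8, 1 > -2, 8 > 3.
So Border is strictly dominated and the inspector never plays it.

Border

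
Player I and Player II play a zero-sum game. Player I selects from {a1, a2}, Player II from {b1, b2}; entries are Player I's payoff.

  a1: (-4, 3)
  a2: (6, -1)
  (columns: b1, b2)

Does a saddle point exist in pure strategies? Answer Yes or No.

Row minima: a1 → -4, a2 → -1; maximin = -1.
Column maxima: b1 → 6, b2 → 3; minimax = 3.
-1 ≠ 3, so no pure-strategy equilibrium exists.

No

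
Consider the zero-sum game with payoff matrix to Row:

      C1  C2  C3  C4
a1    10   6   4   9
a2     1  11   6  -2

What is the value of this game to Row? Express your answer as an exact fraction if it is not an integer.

Row minima: a1 → 4, a2 → -2; maximin = 4.
Column maxima: C1 → 10, C2 → 11, C3 → 6, C4 → 9; minimax = 6.
4 ≠ 6, so there is no saddle point; optimal play is mixed.
C1 is strictly dominated by C4 (it gives Row strictly more in every row), so Column never plays it.
C2 is strictly dominated by C3 (it gives Row strictly more in every row), so Column never plays it.
On the remaining 2×2 (a1, a2 vs C3, C4):
Let Row play a1 with probability p. Expected payoff against C3: 4p + 6(1−p) = −2p + 6; against C4: 9p + (-2)(1−p) = 11p − 2.
Setting these equal: −2p + 6 = 11p − 2 ⇒ −13p = -8 ⇒ p = 8/13, and the value is (-2)·(8/13) + 6 = 62/13.
For Column: with q = P(C3), equating a1's and a2's payoffs gives −5q + 9 = 8q − 2 ⇒ q = 11/13.

62/13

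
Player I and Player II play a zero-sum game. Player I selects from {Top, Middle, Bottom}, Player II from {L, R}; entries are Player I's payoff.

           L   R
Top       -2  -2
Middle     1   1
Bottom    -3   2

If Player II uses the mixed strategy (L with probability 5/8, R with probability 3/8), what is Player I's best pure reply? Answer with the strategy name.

Expected payoff of Top: (5/8)·(-2) + (3/8)·(-2) = -2.
Expected payoff of Middle: (5/8)·1 + (3/8)·1 = 1.
Expected payoff of Bottom: (5/8)·(-3) + (3/8)·2 = -9/8.
The largest is 1, so Player I's best response is Middle.

Middle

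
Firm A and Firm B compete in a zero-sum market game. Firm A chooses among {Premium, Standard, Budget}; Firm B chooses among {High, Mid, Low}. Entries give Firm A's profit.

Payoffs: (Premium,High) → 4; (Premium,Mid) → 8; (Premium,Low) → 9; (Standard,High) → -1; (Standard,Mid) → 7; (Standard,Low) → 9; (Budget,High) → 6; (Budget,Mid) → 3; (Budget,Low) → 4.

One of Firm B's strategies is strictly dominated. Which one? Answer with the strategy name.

Mid holds Firm A's payoff strictly below Low in every row: 8 < 9, 7 < 9, 3 < 4.
So Low is strictly dominated for Firm B.

Low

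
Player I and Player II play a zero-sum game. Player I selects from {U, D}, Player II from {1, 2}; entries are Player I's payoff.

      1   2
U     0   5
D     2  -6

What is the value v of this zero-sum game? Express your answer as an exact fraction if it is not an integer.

Row minima: U → 0, D → -6; maximin = 0.
Column maxima: 1 → 2, 2 → 5; minimax = 2.
0 ≠ 2, so there is no saddle point; optimal play is mixed.
Let Player I play U with probability p. Expected payoff against 1: 0p + 2(1−p) = −2p + 2; against 2: 5p + (-6)(1−p) = 11p − 6.
Setting these equal: −2p + 2 = 11p − 6 ⇒ −13p = -8 ⇒ p = 8/13, and the value is (-2)·(8/13) + 2 = 10/13.
For Player II: with q = P(1), equating U's and D's payoffs gives −5q + 5 = 8q − 6 ⇒ q = 11/13.

10/13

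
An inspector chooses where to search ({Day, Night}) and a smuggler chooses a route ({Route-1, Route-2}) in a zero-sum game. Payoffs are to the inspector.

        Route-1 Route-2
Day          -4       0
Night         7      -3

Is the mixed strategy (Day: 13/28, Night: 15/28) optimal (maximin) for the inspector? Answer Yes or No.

Against Route-1 this mix gives (13/28)·(-4) + (15/28)·7 = 53/28.
Against Route-2 this mix gives (13/28)·0 + (15/28)·(-3) = -45/28.
The smuggler will play Route-2, holding the inspector to -45/28. Shifting weight toward the row that does better against Route-2 would raise this floor (the equalizing mix achieves -6/7 against both Route-2 and Route-1), so the proposed strategy is not optimal.

No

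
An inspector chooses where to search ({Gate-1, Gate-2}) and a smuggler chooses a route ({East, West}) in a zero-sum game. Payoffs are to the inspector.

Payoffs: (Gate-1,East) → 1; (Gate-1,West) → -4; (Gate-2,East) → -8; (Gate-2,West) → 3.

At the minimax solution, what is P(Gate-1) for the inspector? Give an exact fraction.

Row minima: Gate-1 → -4, Gate-2 → -8; maximin = -4.
Column maxima: East → 1, West → 3; minimax = 1.
-4 ≠ 1, so there is no saddle point; optimal play is mixed.
Let the inspector play Gate-1 with probability p. Expected payoff against East: 1p + (-8)(1−p) = 9p − 8; against West: (-4)p + 3(1−p) = −7p + 3.
Setting these equal: 9p − 8 = −7p + 3 ⇒ 16p = 11 ⇒ p = 11/16, and the value is (9)·(11/16) − 8 = -29/16.
For the smuggler: with q = P(East), equating Gate-1's and Gate-2's payoffs gives 5q − 4 = −11q + 3 ⇒ q = 7/16.

11/16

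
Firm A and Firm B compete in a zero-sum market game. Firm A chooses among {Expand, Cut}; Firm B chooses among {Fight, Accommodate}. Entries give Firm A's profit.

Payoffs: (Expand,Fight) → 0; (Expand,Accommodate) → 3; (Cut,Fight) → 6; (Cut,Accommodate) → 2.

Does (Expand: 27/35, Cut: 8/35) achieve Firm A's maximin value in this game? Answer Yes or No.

Against Fight this mix gives (27/35)·0 + (8/35)·6 = 48/35.
Against Accommodate this mix gives (27/35)·3 + (8/35)·2 = 97/35.
Firm B will play Fight, holding Firm A to 48/35. Shifting weight toward the row that does better against Fight would raise this floor (the equalizing mix achieves 18/7 against both Fight and Accommodate), so the proposed strategy is not optimal.

No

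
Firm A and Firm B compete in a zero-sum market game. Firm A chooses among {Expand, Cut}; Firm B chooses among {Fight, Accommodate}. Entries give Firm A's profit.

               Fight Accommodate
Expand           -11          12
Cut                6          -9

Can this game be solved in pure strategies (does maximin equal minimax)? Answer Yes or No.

Row minima: Expand → -11, Cut → -9; maximin = -9.
Column maxima: Fight → 6, Accommodate → 12; minimax = 6.
-9 ≠ 6, so no pure-strategy equilibrium exists.

No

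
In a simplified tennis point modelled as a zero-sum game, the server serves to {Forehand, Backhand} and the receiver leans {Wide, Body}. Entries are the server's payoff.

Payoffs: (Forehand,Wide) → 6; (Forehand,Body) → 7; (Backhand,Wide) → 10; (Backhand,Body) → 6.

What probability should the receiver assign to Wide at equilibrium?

1/5

Row minima: Forehand → 6, Backhand → 6; maximin = 6.
Column maxima: Wide → 10, Body → 7; minimax = 7.
6 ≠ 7, so there is no saddle point; optimal play is mixed.
Let the server play Forehand with probability p. Expected payoff against Wide: 6p + 10(1−p) = −4p + 10; against Body: 7p + 6(1−p) = p + 6.
Setting these equal: −4p + 10 = p + 6 ⇒ −5p = -4 ⇒ p = 4/5, and the value is (-4)·(4/5) + 10 = 34/5.
For the receiver: with q = P(Wide), equating Forehand's and Backhand's payoffs gives −q + 7 = 4q + 6 ⇒ q = 1/5.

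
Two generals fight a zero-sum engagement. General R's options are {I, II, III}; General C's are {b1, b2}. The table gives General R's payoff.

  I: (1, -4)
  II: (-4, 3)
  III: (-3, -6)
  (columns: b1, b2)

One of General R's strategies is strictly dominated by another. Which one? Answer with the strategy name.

I gives a strictly higher payoff than III against every column: 1 > -3, -4 > -6.
So III is strictly dominated and General R never plays it.

III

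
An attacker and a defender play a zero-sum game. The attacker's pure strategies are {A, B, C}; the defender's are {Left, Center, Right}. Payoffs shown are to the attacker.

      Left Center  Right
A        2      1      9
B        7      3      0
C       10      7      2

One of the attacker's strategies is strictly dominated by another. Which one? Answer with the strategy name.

C gives a strictly higher payoff than B against every column: 10 > 7, 7 > 3, 2 > 0.
So B is strictly dominated and the attacker never plays it.

B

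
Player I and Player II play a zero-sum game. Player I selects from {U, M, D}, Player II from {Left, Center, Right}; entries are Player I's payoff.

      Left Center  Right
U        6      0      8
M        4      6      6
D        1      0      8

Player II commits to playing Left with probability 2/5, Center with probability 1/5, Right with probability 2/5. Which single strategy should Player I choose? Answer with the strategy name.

Expected payoff of U: (2/5)·6 + (1/5)·0 + (2/5)·8 = 28/5.
Expected payoff of M: (2/5)·4 + (1/5)·6 + (2/5)·6 = 26/5.
Expected payoff of D: (2/5)·1 + (1/5)·0 + (2/5)·8 = 18/5.
The largest is 28/5, so Player I's best response is U.

U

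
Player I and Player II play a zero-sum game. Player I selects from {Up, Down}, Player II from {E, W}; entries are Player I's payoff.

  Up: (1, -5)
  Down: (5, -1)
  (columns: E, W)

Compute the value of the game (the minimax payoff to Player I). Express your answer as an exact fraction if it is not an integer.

Row minima: Up → -5, Down → -1; maximin = -1.
Column maxima: E → 5, W → -1; minimax = -1.
Since maximin = minimax = -1, there is a saddle point and the value is -1.

-1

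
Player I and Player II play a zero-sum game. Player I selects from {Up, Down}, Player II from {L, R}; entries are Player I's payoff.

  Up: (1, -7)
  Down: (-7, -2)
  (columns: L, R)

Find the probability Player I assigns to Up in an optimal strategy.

5/13

Row minima: Up → -7, Down → -7; maximin = -7.
Column maxima: L → 1, R → -2; minimax = -2.
-7 ≠ -2, so there is no saddle point; optimal play is mixed.
Let Player I play Up with probability p. Expected payoff against L: 1p + (-7)(1−p) = 8p − 7; against R: (-7)p + (-2)(1−p) = −5p − 2.
Setting these equal: 8p − 7 = −5p − 2 ⇒ 13p = 5 ⇒ p = 5/13, and the value is (8)·(5/13) − 7 = -51/13.
For Player II: with q = P(L), equating Up's and Down's payoffs gives 8q − 7 = −5q − 2 ⇒ q = 5/13.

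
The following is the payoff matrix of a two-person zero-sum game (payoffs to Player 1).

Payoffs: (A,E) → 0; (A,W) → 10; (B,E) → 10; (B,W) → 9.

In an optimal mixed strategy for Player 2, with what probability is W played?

10/11

Row minima: A → 0, B → 9; maximin = 9.
Column maxima: E → 10, W → 10; minimax = 10.
9 ≠ 10, so there is no saddle point; optimal play is mixed.
Let Player 1 play A with probability p. Expected payoff against E: 0p + 10(1−p) = −10p + 10; against W: 10p + 9(1−p) = p + 9.
Setting these equal: −10p + 10 = p + 9 ⇒ −11p = -1 ⇒ p = 1/11, and the value is (-10)·(1/11) + 10 = 100/11.
For Player 2: with q = P(E), equating A's and B's payoffs gives −10q + 10 = q + 9 ⇒ q = 1/11.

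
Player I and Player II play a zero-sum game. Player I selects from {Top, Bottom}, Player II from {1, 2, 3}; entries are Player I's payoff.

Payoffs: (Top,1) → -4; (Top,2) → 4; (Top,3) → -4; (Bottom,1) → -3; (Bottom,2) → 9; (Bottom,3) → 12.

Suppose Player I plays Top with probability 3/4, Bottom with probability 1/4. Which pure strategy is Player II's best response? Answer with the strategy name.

1

If Player II plays 1, Player I's expected payoff is (3/4)·(-4) + (1/4)·(-3) = -15/4.
If Player II plays 2, Player I's expected payoff is (3/4)·4 + (1/4)·9 = 21/4.
If Player II plays 3, Player I's expected payoff is (3/4)·(-4) + (1/4)·12 = 0.
Player II minimizes Player I's payoff; the smallest is -15/4, so the best response is 1.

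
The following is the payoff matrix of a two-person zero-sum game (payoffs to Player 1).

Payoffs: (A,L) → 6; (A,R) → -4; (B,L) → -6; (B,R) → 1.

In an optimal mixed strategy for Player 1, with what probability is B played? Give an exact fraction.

10/17

Row minima: A → -4, B → -6; maximin = -4.
Column maxima: L → 6, R → 1; minimax = 1.
-4 ≠ 1, so there is no saddle point; optimal play is mixed.
Let Player 1 play A with probability p. Expected payoff against L: 6p + (-6)(1−p) = 12p − 6; against R: (-4)p + 1(1−p) = −5p + 1.
Setting these equal: 12p − 6 = −5p + 1 ⇒ 17p = 7 ⇒ p = 7/17, and the value is (12)·(7/17) − 6 = -18/17.
For Player 2: with q = P(L), equating A's and B's payoffs gives 10q − 4 = −7q + 1 ⇒ q = 5/17.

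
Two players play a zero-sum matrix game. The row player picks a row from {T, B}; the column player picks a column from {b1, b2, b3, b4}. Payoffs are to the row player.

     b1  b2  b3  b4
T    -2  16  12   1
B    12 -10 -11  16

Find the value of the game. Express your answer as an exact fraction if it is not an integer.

Row minima: T → -2, B → -11; maximin = -2.
Column maxima: b1 → 12, b2 → 16, b3 → 12, b4 → 16; minimax = 12.
-2 ≠ 12, so there is no saddle point; optimal play is mixed.
b2 is strictly dominated by b3 (it gives the row player strictly more in every row), so the column player never plays it.
b4 is strictly dominated by b1 (it gives the row player strictly more in every row), so the column player never plays it.
On the remaining 2×2 (T, B vs b1, b3):
Let the row player play T with probability p. Expected payoff against b1: (-2)p + 12(1−p) = −14p + 12; against b3: 12p + (-11)(1−p) = 23p − 11.
Setting these equal: −14p + 12 = 23p − 11 ⇒ −37p = -23 ⇒ p = 23/37, and the value is (-14)·(23/37) + 12 = 122/37.
For the column player: with q = P(b1), equating T's and B's payoffs gives −14q + 12 = 23q − 11 ⇒ q = 23/37.

122/37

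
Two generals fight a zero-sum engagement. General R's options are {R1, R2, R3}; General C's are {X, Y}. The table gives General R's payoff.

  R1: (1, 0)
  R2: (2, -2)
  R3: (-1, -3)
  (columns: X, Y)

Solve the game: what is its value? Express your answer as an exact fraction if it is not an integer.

Row minima: R1 → 0, R2 → -2, R3 → -3; maximin = 0.
Column maxima: X → 2, Y → 0; minimax = 0.
Since maximin = minimax = 0, there is a saddle point and the value is 0.

0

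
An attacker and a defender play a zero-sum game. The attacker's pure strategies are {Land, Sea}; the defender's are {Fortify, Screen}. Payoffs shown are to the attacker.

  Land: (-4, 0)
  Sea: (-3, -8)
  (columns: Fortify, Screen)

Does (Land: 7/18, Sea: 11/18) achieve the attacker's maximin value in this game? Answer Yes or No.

Against Fortify this mix gives (7/18)·(-4) + (11/18)·(-3) = -61/18.
Against Screen this mix gives (7/18)·0 + (11/18)·(-8) = -44/9.
The defender will play Screen, holding the attacker to -44/9. Shifting weight toward the row that does better against Screen would raise this floor (the equalizing mix achieves -32/9 against both Screen and Fortify), so the proposed strategy is not optimal.

No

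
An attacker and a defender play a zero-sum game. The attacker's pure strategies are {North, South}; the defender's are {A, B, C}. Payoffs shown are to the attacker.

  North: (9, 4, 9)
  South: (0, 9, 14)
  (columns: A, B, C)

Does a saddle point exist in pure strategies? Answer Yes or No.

Row minima: North → 4, South → 0; maximin = 4.
Column maxima: A → 9, B → 9, C → 14; minimax = 9.
4 ≠ 9, so no pure-strategy equilibrium exists.

No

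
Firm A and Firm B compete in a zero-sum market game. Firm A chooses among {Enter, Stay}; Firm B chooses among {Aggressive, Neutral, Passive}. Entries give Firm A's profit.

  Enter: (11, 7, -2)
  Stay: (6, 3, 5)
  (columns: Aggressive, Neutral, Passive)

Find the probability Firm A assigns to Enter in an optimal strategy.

Row minima: Enter → -2, Stay → 3; maximin = 3.
Column maxima: Aggressive → 11, Neutral → 7, Passive → 5; minimax = 5.
3 ≠ 5, so there is no saddle point; optimal play is mixed.
Aggressive is strictly dominated by Neutral (it gives Firm A strictly more in every row), so Firm B never plays it.
On the remaining 2×2 (Enter, Stay vs Neutral, Passive):
Let Firm A play Enter with probability p. Expected payoff against Neutral: 7p + 3(1−p) = 4p + 3; against Passive: (-2)p + 5(1−p) = −7p + 5.
Setting these equal: 4p + 3 = −7p + 5 ⇒ 11p = 2 ⇒ p = 2/11, and the value is (4)·(2/11) + 3 = 41/11.
For Firm B: with q = P(Neutral), equating Enter's and Stay's payoffs gives 9q − 2 = −2q + 5 ⇒ q = 7/11.

2/11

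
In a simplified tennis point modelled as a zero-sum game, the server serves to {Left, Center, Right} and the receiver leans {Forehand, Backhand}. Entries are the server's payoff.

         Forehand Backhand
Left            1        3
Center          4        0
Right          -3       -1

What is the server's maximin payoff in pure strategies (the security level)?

Row minima: Left → 1, Center → 0, Right → -3.
The best of these is 1.

1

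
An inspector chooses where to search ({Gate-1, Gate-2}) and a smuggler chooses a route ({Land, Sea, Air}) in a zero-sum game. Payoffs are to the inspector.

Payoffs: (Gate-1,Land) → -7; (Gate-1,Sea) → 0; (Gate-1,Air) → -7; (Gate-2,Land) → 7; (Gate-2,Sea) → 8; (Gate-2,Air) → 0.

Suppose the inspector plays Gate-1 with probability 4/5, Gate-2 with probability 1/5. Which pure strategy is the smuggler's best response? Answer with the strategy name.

Air

If the smuggler plays Land, the inspector's expected payoff is (4/5)·(-7) + (1/5)·7 = -21/5.
If the smuggler plays Sea, the inspector's expected payoff is (4/5)·0 + (1/5)·8 = 8/5.
If the smuggler plays Air, the inspector's expected payoff is (4/5)·(-7) + (1/5)·0 = -28/5.
The smuggler minimizes the inspector's payoff; the smallest is -28/5, so the best response is Air.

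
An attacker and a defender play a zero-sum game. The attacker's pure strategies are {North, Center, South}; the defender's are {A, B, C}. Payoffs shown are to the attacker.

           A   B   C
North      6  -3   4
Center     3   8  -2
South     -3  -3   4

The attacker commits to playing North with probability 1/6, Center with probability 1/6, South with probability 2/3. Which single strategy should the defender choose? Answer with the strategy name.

B

If the defender plays A, the attacker's expected payoff is (1/6)·6 + (1/6)·3 + (2/3)·(-3) = -1/2.
If the defender plays B, the attacker's expected payoff is (1/6)·(-3) + (1/6)·8 + (2/3)·(-3) = -7/6.
If the defender plays C, the attacker's expected payoff is (1/6)·4 + (1/6)·(-2) + (2/3)·4 = 3.
The defender minimizes the attacker's payoff; the smallest is -7/6, so the best response is B.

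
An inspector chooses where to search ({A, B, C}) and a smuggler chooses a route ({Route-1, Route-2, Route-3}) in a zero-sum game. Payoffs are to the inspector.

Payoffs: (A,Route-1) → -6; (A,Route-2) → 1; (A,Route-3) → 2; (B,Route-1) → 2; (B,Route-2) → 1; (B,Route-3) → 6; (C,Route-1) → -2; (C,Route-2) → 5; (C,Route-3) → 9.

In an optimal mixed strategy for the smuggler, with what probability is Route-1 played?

Row minima: A → -6, B → 1, C → -2; maximin = 1.
Column maxima: Route-1 → 2, Route-2 → 5, Route-3 → 9; minimax = 2.
1 ≠ 2, so there is no saddle point; optimal play is mixed.
A is strictly dominated by C, so the inspector never plays it.
Route-3 is strictly dominated by Route-1 (it gives the inspector strictly more in every row), so the smuggler never plays it.
On the remaining 2×2 (B, C vs Route-1, Route-2):
Let the inspector play B with probability p. Expected payoff against Route-1: 2p + (-2)(1−p) = 4p − 2; against Route-2: 1p + 5(1−p) = −4p + 5.
Setting these equal: 4p − 2 = −4p + 5 ⇒ 8p = 7 ⇒ p = 7/8, and the value is (4)·(7/8) − 2 = 3/2.
For the smuggler: with q = P(Route-1), equating B's and C's payoffs gives q + 1 = −7q + 5 ⇒ q = 1/2.

1/2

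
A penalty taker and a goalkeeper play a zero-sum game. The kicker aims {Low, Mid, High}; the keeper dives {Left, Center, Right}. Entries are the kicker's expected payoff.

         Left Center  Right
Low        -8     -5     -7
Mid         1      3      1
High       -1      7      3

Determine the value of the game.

Row minima: Low → -8, Mid → 1, High → -1; maximin = 1.
Column maxima: Left → 1, Center → 7, Right → 3; minimax = 1.
Since maximin = minimax = 1, there is a saddle point and the value is 1.

1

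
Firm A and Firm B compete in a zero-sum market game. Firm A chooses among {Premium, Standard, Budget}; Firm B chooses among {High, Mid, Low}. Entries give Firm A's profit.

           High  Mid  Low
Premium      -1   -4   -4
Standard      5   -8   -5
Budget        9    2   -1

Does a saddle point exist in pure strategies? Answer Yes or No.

Row minima: Premium → -4, Standard → -8, Budget → -1; maximin = -1.
Column maxima: High → 9, Mid → 2, Low → -1; minimax = -1.
maximin = minimax = -1, so a saddle point exists.

Yes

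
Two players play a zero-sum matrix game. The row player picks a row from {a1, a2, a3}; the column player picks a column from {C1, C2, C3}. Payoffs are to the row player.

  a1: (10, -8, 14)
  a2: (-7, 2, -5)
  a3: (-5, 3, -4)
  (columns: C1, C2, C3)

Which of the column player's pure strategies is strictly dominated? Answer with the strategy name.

C3

C1 holds the row player's payoff strictly below C3 in every row: 10 < 14, -7 < -5, -5 < -4.
So C3 is strictly dominated for the column player.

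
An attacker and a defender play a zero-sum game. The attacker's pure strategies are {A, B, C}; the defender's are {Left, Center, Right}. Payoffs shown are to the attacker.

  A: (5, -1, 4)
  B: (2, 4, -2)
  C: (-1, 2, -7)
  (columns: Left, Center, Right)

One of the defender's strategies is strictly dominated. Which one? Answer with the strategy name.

Left

Right holds the attacker's payoff strictly below Left in every row: 4 < 5, -2 < 2, -7 < -1.
So Left is strictly dominated for the defender.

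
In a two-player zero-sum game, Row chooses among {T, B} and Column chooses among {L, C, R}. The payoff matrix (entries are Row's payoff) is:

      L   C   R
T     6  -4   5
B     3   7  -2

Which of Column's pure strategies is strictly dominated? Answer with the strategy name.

L

R holds Row's payoff strictly below L in every row: 5 < 6, -2 < 3.
So L is strictly dominated for Column.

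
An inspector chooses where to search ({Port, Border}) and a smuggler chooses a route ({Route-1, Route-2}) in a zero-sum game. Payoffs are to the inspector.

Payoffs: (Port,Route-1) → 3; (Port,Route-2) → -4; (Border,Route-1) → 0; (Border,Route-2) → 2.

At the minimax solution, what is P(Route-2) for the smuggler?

Row minima: Port → -4, Border → 0; maximin = 0.
Column maxima: Route-1 → 3, Route-2 → 2; minimax = 2.
0 ≠ 2, so there is no saddle point; optimal play is mixed.
Let the inspector play Port with probability p. Expected payoff against Route-1: 3p + 0(1−p) = 3p; against Route-2: (-4)p + 2(1−p) = −6p + 2.
Setting these equal: 3p = −6p + 2 ⇒ 9p = 2 ⇒ p = 2/9, and the value is (3)·(2/9) = 2/3.
For the smuggler: with q = P(Route-1), equating Port's and Border's payoffs gives 7q − 4 = −2q + 2 ⇒ q = 2/3.

1/3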